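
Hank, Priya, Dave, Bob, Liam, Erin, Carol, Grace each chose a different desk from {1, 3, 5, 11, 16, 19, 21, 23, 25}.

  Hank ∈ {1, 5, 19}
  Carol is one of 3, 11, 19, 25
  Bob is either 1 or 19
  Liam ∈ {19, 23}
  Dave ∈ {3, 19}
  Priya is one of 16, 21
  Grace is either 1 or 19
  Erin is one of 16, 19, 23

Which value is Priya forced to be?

21

The 2 variables Bob and Grace are confined to {1, 19}, which locks those values in; drop them from Hank, Dave, Liam, Erin, Carol.
Hank must be 5 (only option left).
That leaves Dave = 3. Eliminate 3 elsewhere: Carol.
Liam's domain is down to {23}, so Liam = 23. Remove 23 from Erin.
That leaves Erin = 16. Remove 16 from Priya.
So Priya = 21.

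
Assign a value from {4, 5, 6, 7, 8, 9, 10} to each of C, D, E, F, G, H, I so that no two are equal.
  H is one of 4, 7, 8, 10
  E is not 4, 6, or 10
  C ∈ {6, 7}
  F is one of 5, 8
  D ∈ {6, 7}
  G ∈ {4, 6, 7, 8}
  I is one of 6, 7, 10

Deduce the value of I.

10

The 7 variables draw from only 7 values {4, 5, 6, 7, 8, 9, 10}, so each is used; only E can be 9, hence E = 9.
The 6 still-open variables draw from only 6 values {4, 5, 6, 7, 8, 10}, so each is used; only F can be 5, hence F = 5.
The 2 variables C and D are confined to {6, 7}, which locks those values in; drop them from G, H, I.
So I = 10.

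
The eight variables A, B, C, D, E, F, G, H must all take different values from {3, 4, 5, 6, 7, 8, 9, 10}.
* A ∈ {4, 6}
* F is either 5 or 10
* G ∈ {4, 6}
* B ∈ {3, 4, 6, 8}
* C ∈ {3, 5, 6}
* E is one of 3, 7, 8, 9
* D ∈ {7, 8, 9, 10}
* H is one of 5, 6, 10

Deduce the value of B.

The 2 variables A and G are confined to {4, 6}, which locks those values in; drop them from B, C, H.
The 2 variables F and H are confined to {5, 10}, which locks those values in; drop them from C, D.
C's domain is down to {3}, so C = 3. Strike 3 from B, E.
So B = 8.

8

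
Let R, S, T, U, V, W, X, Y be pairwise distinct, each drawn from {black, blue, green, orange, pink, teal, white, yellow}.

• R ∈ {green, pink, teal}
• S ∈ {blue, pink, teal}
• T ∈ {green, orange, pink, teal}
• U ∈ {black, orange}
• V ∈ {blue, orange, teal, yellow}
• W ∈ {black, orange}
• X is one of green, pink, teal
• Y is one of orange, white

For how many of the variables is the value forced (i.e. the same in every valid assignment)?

Among the 8 variables, white fits only Y (and all 8 values in {black, blue, green, orange, pink, teal, white, yellow} must be used), so Y = white.
The 7 still-open variables draw from only 7 values {black, blue, green, orange, pink, teal, yellow}, so each is used; only V can be yellow, hence V = yellow.
The 6 still-open variables draw from only 6 values {black, blue, green, orange, pink, teal}, so each is used; only S can be blue, hence S = blue.
U and W between them cover only {black, orange} — a naked pair. Remove those values from T.
Determined: S=blue, V=yellow, Y=white. The other variables each still have more than one consistent value. That makes 3.

3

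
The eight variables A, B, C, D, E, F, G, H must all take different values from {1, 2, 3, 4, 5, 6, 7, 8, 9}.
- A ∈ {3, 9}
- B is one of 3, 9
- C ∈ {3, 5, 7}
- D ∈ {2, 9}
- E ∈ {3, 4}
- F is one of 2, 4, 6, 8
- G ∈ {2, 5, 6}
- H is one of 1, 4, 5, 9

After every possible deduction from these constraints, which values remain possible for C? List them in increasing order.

A and B share exactly the 2 values {3, 9}; by pigeonhole those values go to them, so strike 3, 9 from C, D, E, H.
That leaves D = 2. Strike 2 from F, G.
E's domain is down to {4}, so E = 4. Strike 4 from F, H.
No further eliminations apply; C can still be any of 5, 7.

5, 7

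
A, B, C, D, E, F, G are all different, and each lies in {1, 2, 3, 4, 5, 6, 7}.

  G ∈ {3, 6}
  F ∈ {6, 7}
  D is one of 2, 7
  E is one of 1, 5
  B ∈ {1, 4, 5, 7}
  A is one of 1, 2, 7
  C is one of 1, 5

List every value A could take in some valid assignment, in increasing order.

2, 7

The 7 variables draw from only 7 values {1, 2, 3, 4, 5, 6, 7}, so each is used; only G can be 3, hence G = 3.
The 6 still-open variables together cover exactly {1, 2, 4, 5, 6, 7} — 6 values for 6 variables — and 4 appears only in B's list, so B = 4.
Among the 5 still-open variables, 6 fits only F (and all 5 values in {1, 2, 5, 6, 7} must be used), so F = 6.
The 2 variables C and E are confined to {1, 5}, which locks those values in; drop them from A.
No further eliminations apply; A can still be any of 2, 7.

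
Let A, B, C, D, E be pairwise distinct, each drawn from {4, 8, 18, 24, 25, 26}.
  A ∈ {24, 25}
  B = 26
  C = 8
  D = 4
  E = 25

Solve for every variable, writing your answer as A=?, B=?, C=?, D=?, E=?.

B's domain is down to {26}, so B = 26.
C must be 8 (only option left).
That leaves D = 4.
E has just one choice, so E = 25. Eliminate 25 elsewhere: A.
A's domain is down to {24}, so A = 24.

A=24, B=26, C=8, D=4, E=25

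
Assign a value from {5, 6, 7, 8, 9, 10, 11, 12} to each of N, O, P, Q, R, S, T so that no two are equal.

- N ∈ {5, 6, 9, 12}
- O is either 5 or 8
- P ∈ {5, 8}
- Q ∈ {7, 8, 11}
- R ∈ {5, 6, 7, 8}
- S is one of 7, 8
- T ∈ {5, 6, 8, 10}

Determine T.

O and P share exactly the 2 values {5, 8}; by pigeonhole those values go to them, so strike 5, 8 from N, Q, R, S, T.
That leaves S = 7. Eliminate 7 elsewhere: Q, R.
Q must be 11 (only option left).
R must be 6 (only option left). Eliminate 6 elsewhere: N, T.
So T = 10.

10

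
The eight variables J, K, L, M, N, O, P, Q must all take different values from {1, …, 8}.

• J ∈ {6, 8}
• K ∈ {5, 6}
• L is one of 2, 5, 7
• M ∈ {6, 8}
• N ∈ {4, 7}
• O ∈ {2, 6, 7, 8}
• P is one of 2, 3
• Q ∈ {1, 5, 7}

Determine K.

The 8 variables draw from only 8 values {1, 2, 3, 4, 5, 6, 7, 8}, so each is used; only Q can be 1, hence Q = 1.
The 7 still-open variables together cover exactly {2, 3, 4, 5, 6, 7, 8} — 7 values for 7 variables — and 3 appears only in P's list, so P = 3.
Among the 6 still-open variables, 4 fits only N (and all 6 values in {2, 4, 5, 6, 7, 8} must be used), so N = 4.
J and M between them cover only {6, 8} — a naked pair. Remove those values from K, O.
So K = 5.

5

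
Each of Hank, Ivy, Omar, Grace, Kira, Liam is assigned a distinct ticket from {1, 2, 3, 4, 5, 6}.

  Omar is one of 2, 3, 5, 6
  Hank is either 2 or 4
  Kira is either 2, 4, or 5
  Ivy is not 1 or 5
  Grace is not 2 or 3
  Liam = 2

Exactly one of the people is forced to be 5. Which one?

Kira

Liam has just one choice, so Liam = 2. So Hank, Ivy, Omar, Kira can't be 2.
Hank's domain is down to {4}, so Hank = 4. Eliminate 4 elsewhere: Ivy, Grace, Kira.
So 5 goes to Kira.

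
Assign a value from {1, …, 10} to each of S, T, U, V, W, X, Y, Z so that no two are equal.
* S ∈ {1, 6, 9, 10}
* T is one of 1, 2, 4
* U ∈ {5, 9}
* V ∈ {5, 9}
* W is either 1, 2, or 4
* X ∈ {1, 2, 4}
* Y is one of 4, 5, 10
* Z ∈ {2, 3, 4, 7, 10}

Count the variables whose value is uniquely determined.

U and V between them cover only {5, 9} — a naked pair. Remove those values from S, Y.
T, W, X between them cover only {1, 2, 4} — a naked triple. Remove those values from S, Y, Z.
Y must be 10 (only option left). Remove 10 from S, Z.
S has just one choice, so S = 6.
Determined: S=6, Y=10. The other variables each still have more than one consistent value. That makes 2.

2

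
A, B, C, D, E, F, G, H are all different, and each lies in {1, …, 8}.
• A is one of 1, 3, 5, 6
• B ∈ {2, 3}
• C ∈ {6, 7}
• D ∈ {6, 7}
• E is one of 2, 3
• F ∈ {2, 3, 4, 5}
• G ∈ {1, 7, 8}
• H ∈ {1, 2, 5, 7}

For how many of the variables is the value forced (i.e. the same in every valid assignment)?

2

The 8 variables together cover exactly {1, 2, 3, 4, 5, 6, 7, 8} — 8 values for 8 variables — and 4 appears only in F's list, so F = 4.
Among the 7 still-open variables, 8 fits only G (and all 7 values in {1, 2, 3, 5, 6, 7, 8} must be used), so G = 8.
B and E share exactly the 2 values {2, 3}; by pigeonhole those values go to them, so strike 2, 3 from A, H.
The 2 variables C and D are confined to {6, 7}, which locks those values in; drop them from A, H.
Determined: F=4, G=8. The other variables each still have more than one consistent value. That makes 2.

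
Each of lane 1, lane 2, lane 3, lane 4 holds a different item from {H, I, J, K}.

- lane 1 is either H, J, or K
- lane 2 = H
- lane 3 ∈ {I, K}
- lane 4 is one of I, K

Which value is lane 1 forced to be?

J

lane 2 must be H (only option left). Remove H from lane 1.
The 3 still-open variables together cover exactly {I, J, K} — 3 values for 3 variables — and J appears only in lane 1's list, so lane 1 = J.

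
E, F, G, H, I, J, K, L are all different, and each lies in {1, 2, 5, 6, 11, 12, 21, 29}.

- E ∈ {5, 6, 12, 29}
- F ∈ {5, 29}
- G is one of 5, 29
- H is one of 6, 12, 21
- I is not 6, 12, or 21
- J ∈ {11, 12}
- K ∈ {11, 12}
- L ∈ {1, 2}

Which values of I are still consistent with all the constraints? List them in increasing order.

The 8 variables draw from only 8 values {1, 2, 5, 6, 11, 12, 21, 29}, so each is used; only H can be 21, hence H = 21.
The 7 still-open variables draw from only 7 values {1, 2, 5, 6, 11, 12, 29}, so each is used; only E can be 6, hence E = 6.
The 2 variables F and G are confined to {5, 29}, which locks those values in; drop them from I.
J and K share exactly the 2 values {11, 12}; by pigeonhole those values go to them, so strike 11, 12 from I.
No further eliminations apply; I can still be any of 1, 2.

1, 2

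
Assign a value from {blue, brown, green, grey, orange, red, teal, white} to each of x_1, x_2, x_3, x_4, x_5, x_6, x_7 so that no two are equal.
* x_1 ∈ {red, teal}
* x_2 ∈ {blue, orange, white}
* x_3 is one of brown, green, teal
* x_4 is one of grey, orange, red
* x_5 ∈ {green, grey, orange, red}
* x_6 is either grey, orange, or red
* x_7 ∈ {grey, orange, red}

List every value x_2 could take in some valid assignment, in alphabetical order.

x_4, x_6, x_7 share exactly the 3 values {grey, orange, red}; by pigeonhole those values go to them, so strike grey, orange, red from x_1, x_2, x_5.
x_1 must be teal (only option left). So x_3 can't be teal.
That leaves x_5 = green. Strike green from x_3.
x_3 must be brown (only option left).
No further eliminations apply; x_2 can still be any of blue, white.

blue, white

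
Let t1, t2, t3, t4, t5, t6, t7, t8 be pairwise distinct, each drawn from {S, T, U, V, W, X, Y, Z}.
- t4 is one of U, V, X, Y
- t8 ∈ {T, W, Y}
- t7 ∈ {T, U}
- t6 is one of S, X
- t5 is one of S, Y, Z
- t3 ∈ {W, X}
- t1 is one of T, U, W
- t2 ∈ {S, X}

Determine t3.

The 8 variables draw from only 8 values {S, T, U, V, W, X, Y, Z}, so each is used; only t4 can be V, hence t4 = V.
The 7 still-open variables together cover exactly {S, T, U, W, X, Y, Z} — 7 values for 7 variables — and Z appears only in t5's list, so t5 = Z.
The 6 still-open variables together cover exactly {S, T, U, W, X, Y} — 6 values for 6 variables — and Y appears only in t8's list, so t8 = Y.
t2 and t6 share exactly the 2 values {S, X}; by pigeonhole those values go to them, so strike S, X from t3.
So t3 = W.

W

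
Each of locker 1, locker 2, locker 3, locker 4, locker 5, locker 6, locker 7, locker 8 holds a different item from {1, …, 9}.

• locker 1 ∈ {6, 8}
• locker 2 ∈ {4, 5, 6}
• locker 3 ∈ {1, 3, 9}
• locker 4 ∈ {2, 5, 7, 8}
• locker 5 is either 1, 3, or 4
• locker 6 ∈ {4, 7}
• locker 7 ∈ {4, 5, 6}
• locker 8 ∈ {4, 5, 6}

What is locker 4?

2

locker 2, locker 7, locker 8 between them cover only {4, 5, 6} — a naked triple. Remove those values from locker 1, locker 4, locker 5, locker 6.
locker 1 must be 8 (only option left). So locker 4 can't be 8.
That leaves locker 6 = 7. Remove 7 from locker 4.
So locker 4 = 2.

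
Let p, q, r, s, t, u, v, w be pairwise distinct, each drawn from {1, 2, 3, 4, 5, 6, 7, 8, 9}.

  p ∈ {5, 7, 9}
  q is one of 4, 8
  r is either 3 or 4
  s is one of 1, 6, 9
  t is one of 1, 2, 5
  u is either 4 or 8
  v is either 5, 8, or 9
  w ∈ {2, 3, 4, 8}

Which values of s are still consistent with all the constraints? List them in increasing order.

1, 6, 9

The 2 variables q and u are confined to {4, 8}, which locks those values in; drop them from r, v, w.
r's domain is down to {3}, so r = 3. So w can't be 3.
w has just one choice, so w = 2. Eliminate 2 elsewhere: t.
No further eliminations apply; s can still be any of 1, 6, 9.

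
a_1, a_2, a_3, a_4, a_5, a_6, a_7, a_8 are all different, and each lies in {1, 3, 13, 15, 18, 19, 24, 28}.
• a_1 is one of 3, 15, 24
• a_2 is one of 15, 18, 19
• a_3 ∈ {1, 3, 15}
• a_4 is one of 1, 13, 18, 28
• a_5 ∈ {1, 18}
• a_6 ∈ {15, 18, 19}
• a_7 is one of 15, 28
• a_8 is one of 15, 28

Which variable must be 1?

The 8 variables draw from only 8 values {1, 3, 13, 15, 18, 19, 24, 28}, so each is used; only a_4 can be 13, hence a_4 = 13.
The 7 still-open variables together cover exactly {1, 3, 15, 18, 19, 24, 28} — 7 values for 7 variables — and 24 appears only in a_1's list, so a_1 = 24.
Among the 6 still-open variables, 3 fits only a_3 (and all 6 values in {1, 3, 15, 18, 19, 28} must be used), so a_3 = 3.
The 5 still-open variables draw from only 5 values {1, 15, 18, 19, 28}, so each is used; only a_5 can be 1, hence a_5 = 1.

a_5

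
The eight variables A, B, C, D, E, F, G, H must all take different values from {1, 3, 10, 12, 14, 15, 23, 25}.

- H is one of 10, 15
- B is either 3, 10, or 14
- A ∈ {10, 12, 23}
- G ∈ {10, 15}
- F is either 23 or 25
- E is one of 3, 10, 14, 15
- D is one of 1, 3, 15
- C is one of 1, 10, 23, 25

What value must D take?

1

Among the 8 variables, 12 fits only A (and all 8 values in {1, 3, 10, 12, 14, 15, 23, 25} must be used), so A = 12.
G and H between them cover only {10, 15} — a naked pair. Remove those values from B, C, D, E.
The 2 variables B and E are confined to {3, 14}, which locks those values in; drop them from D.
So D = 1.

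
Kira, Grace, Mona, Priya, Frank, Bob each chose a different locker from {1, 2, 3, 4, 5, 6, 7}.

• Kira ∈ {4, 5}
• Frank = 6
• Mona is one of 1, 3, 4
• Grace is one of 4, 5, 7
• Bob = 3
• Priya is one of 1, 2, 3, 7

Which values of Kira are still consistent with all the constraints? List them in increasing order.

Frank has just one choice, so Frank = 6.
Bob must be 3 (only option left). So Mona, Priya can't be 3.
No further eliminations apply; Kira can still be any of 4, 5.

4, 5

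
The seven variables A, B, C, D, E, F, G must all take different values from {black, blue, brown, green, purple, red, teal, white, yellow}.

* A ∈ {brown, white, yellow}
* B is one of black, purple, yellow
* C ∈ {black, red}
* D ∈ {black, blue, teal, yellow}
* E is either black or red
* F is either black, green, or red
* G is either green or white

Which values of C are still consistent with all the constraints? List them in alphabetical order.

C and E share exactly the 2 values {black, red}; by pigeonhole those values go to them, so strike black, red from B, D, F.
F's domain is down to {green}, so F = green. Remove green from G.
G's domain is down to {white}, so G = white. Strike white from A.
No further eliminations apply; C can still be any of black, red.

black, red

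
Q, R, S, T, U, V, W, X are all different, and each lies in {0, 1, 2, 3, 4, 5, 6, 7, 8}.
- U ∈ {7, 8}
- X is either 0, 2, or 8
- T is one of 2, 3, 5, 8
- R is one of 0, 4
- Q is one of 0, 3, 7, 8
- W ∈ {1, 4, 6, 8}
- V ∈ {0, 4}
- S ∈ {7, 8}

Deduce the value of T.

The 2 variables R and V are confined to {0, 4}, which locks those values in; drop them from Q, W, X.
S and U between them cover only {7, 8} — a naked pair. Remove those values from Q, T, W, X.
That leaves Q = 3. So T can't be 3.
X has just one choice, so X = 2. Eliminate 2 elsewhere: T.
So T = 5.

5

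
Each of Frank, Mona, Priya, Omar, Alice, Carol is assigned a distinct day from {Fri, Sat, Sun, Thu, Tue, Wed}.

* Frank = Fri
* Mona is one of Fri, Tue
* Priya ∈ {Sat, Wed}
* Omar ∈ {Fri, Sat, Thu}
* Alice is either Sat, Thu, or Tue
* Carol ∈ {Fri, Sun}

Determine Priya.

Wed

Frank has just one choice, so Frank = Fri. Eliminate Fri elsewhere: Mona, Omar, Carol.
Mona must be Tue (only option left). Strike Tue from Alice.
Carol must be Sun (only option left).
The 3 still-open variables together cover exactly {Sat, Thu, Wed} — 3 values for 3 variables — and Wed appears only in Priya's list, so Priya = Wed.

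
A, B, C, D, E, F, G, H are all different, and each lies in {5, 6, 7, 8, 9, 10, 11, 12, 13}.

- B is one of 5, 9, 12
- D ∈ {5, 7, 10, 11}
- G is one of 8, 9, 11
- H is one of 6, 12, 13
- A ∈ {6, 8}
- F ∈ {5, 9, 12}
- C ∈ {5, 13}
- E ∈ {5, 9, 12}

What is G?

B, E, F between them cover only {5, 9, 12} — a naked triple. Remove those values from C, D, G, H.
C must be 13 (only option left). Strike 13 from H.
H's domain is down to {6}, so H = 6. Eliminate 6 elsewhere: A.
A must be 8 (only option left). So G can't be 8.
So G = 11.

11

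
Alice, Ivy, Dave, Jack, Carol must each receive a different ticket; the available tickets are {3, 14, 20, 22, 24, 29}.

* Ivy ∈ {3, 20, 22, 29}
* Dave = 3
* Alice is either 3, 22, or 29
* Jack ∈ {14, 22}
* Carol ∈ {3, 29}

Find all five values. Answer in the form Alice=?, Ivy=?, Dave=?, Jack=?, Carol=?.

Alice=22, Ivy=20, Dave=3, Jack=14, Carol=29

Dave has just one choice, so Dave = 3. Remove 3 from Alice, Ivy, Carol.
That leaves Carol = 29. Strike 29 from Alice, Ivy.
Alice has just one choice, so Alice = 22. Remove 22 from Ivy, Jack.
Ivy has just one choice, so Ivy = 20.
That leaves Jack = 14.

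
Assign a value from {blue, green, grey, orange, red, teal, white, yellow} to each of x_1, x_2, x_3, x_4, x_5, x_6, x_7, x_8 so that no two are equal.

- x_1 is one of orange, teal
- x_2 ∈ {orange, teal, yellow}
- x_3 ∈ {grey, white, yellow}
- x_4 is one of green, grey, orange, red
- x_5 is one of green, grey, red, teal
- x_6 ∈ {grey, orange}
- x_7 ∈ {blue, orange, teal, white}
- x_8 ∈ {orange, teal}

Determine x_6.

grey

Among the 8 variables, blue fits only x_7 (and all 8 values in {blue, green, grey, orange, red, teal, white, yellow} must be used), so x_7 = blue.
Among the 7 still-open variables, white fits only x_3 (and all 7 values in {green, grey, orange, red, teal, white, yellow} must be used), so x_3 = white.
Among the 6 still-open variables, yellow fits only x_2 (and all 6 values in {green, grey, orange, red, teal, yellow} must be used), so x_2 = yellow.
x_1 and x_8 between them cover only {orange, teal} — a naked pair. Remove those values from x_4, x_5, x_6.
So x_6 = grey.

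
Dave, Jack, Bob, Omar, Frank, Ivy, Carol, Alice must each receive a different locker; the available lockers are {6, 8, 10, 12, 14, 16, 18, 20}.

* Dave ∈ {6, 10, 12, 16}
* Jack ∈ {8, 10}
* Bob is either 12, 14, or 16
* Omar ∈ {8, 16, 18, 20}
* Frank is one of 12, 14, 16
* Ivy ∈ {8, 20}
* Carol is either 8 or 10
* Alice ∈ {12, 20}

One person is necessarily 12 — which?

Alice

Among the 8 variables, 6 fits only Dave (and all 8 values in {6, 8, 10, 12, 14, 16, 18, 20} must be used), so Dave = 6.
The 7 still-open variables together cover exactly {8, 10, 12, 14, 16, 18, 20} — 7 values for 7 variables — and 18 appears only in Omar's list, so Omar = 18.
Jack and Carol share exactly the 2 values {8, 10}; by pigeonhole those values go to them, so strike 8, 10 from Ivy.
That leaves Ivy = 20. So Alice can't be 20.
So 12 goes to Alice.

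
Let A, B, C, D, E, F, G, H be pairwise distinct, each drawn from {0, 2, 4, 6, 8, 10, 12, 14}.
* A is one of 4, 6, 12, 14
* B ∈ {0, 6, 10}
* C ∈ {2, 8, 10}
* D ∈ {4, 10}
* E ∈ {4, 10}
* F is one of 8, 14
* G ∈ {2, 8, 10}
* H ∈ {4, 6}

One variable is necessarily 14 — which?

F

Among the 8 variables, 0 fits only B (and all 8 values in {0, 2, 4, 6, 8, 10, 12, 14} must be used), so B = 0.
The 7 still-open variables draw from only 7 values {2, 4, 6, 8, 10, 12, 14}, so each is used; only A can be 12, hence A = 12.
The 6 still-open variables together cover exactly {2, 4, 6, 8, 10, 14} — 6 values for 6 variables — and 6 appears only in H's list, so H = 6.
The 5 still-open variables draw from only 5 values {2, 4, 8, 10, 14}, so each is used; only F can be 14, hence F = 14.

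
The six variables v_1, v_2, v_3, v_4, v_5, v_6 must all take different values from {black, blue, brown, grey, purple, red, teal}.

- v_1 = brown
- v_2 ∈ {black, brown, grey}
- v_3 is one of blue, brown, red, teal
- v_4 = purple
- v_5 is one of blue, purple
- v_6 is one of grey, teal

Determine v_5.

v_1's domain is down to {brown}, so v_1 = brown. So v_2, v_3 can't be brown.
v_4's domain is down to {purple}, so v_4 = purple. Remove purple from v_5.
So v_5 = blue.

blue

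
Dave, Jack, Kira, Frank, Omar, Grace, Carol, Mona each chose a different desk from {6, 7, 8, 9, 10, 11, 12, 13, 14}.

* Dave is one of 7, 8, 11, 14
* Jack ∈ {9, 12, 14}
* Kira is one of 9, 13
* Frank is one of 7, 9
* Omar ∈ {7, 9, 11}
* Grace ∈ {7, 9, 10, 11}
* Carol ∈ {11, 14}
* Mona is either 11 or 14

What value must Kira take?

13

The 8 variables together cover exactly {7, 8, 9, 10, 11, 12, 13, 14} — 8 values for 8 variables — and 8 appears only in Dave's list, so Dave = 8.
Among the 7 still-open variables, 10 fits only Grace (and all 7 values in {7, 9, 10, 11, 12, 13, 14} must be used), so Grace = 10.
Among the 6 still-open variables, 12 fits only Jack (and all 6 values in {7, 9, 11, 12, 13, 14} must be used), so Jack = 12.
Among the 5 still-open variables, 13 fits only Kira (and all 5 values in {7, 9, 11, 13, 14} must be used), so Kira = 13.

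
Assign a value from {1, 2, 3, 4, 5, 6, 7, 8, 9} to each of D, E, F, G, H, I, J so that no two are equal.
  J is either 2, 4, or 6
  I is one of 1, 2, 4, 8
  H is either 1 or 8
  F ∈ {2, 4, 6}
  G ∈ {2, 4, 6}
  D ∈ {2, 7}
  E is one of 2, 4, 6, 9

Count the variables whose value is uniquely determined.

Among the 7 variables, 7 fits only D (and all 7 values in {1, 2, 4, 6, 7, 8, 9} must be used), so D = 7.
The 6 still-open variables together cover exactly {1, 2, 4, 6, 8, 9} — 6 values for 6 variables — and 9 appears only in E's list, so E = 9.
The 3 variables F, G, J are confined to {2, 4, 6}, which locks those values in; drop them from I.
Determined: D=7, E=9. The other variables each still have more than one consistent value. That makes 2.

2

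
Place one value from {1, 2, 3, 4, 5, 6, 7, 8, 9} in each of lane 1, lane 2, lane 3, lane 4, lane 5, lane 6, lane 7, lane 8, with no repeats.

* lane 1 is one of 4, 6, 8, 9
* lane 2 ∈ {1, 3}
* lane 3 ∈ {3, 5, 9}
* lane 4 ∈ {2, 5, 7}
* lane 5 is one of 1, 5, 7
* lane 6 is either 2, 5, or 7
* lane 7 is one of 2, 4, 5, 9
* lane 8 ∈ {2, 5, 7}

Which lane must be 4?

The 3 variables lane 4, lane 6, lane 8 are confined to {2, 5, 7}, which locks those values in; drop them from lane 3, lane 5, lane 7.
That leaves lane 5 = 1. Remove 1 from lane 2.
lane 2 must be 3 (only option left). Eliminate 3 elsewhere: lane 3.
That leaves lane 3 = 9. Strike 9 from lane 1, lane 7.
So 4 goes to lane 7.

lane 7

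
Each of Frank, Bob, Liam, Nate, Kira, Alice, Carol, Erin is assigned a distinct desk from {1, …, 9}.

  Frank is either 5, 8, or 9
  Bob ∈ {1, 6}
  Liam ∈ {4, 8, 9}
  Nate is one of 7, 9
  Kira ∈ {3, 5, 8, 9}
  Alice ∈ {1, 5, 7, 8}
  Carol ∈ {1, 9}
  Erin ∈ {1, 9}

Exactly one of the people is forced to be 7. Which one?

The 8 variables draw from only 8 values {1, 3, 4, 5, 6, 7, 8, 9}, so each is used; only Kira can be 3, hence Kira = 3.
Among the 7 still-open variables, 4 fits only Liam (and all 7 values in {1, 4, 5, 6, 7, 8, 9} must be used), so Liam = 4.
The 6 still-open variables together cover exactly {1, 5, 6, 7, 8, 9} — 6 values for 6 variables — and 6 appears only in Bob's list, so Bob = 6.
Carol and Erin share exactly the 2 values {1, 9}; by pigeonhole those values go to them, so strike 1, 9 from Frank, Nate, Alice.
So 7 goes to Nate.

Nate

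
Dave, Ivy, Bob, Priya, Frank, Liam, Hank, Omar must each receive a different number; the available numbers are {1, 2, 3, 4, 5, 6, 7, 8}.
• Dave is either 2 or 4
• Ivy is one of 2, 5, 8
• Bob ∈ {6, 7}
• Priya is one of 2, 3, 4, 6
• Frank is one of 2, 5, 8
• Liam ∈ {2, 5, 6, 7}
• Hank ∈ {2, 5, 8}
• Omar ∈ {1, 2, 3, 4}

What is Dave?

4

The 8 variables together cover exactly {1, 2, 3, 4, 5, 6, 7, 8} — 8 values for 8 variables — and 1 appears only in Omar's list, so Omar = 1.
Among the 7 still-open variables, 3 fits only Priya (and all 7 values in {2, 3, 4, 5, 6, 7, 8} must be used), so Priya = 3.
The 6 still-open variables together cover exactly {2, 4, 5, 6, 7, 8} — 6 values for 6 variables — and 4 appears only in Dave's list, so Dave = 4.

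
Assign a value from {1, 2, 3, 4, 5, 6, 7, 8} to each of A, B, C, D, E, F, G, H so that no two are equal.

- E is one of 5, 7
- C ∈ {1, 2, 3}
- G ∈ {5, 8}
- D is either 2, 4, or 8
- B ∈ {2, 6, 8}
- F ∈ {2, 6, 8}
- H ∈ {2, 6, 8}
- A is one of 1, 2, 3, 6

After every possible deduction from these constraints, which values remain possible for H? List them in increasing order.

The 8 variables draw from only 8 values {1, 2, 3, 4, 5, 6, 7, 8}, so each is used; only D can be 4, hence D = 4.
The 7 still-open variables together cover exactly {1, 2, 3, 5, 6, 7, 8} — 7 values for 7 variables — and 7 appears only in E's list, so E = 7.
The 6 still-open variables together cover exactly {1, 2, 3, 5, 6, 8} — 6 values for 6 variables — and 5 appears only in G's list, so G = 5.
B, F, H share exactly the 3 values {2, 6, 8}; by pigeonhole those values go to them, so strike 2, 6, 8 from A, C.
No further eliminations apply; H can still be any of 2, 6, 8.

2, 6, 8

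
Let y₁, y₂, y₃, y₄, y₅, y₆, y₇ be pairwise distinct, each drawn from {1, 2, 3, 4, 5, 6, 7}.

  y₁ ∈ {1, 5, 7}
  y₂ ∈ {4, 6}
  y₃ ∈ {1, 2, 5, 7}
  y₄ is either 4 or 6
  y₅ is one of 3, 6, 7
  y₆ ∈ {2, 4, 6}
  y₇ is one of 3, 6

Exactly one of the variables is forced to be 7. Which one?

y₅

y₂ and y₄ share exactly the 2 values {4, 6}; by pigeonhole those values go to them, so strike 4, 6 from y₅, y₆, y₇.
y₆'s domain is down to {2}, so y₆ = 2. Eliminate 2 elsewhere: y₃.
y₇ has just one choice, so y₇ = 3. Remove 3 from y₅.
So 7 goes to y₅.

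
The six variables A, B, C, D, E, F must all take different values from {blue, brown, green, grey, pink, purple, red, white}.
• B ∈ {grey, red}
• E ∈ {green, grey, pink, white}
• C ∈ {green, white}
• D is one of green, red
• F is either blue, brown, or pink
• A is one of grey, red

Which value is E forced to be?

A and B between them cover only {grey, red} — a naked pair. Remove those values from D, E.
D's domain is down to {green}, so D = green. So C, E can't be green.
That leaves C = white. So E can't be white.
So E = pink.

pink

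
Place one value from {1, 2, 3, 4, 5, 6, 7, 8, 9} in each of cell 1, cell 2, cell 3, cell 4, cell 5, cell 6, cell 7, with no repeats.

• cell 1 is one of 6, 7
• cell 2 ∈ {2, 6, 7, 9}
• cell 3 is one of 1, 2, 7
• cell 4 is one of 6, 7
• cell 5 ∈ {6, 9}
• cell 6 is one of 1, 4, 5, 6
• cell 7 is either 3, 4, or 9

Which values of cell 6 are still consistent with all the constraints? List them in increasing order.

cell 1 and cell 4 between them cover only {6, 7} — a naked pair. Remove those values from cell 2, cell 3, cell 5, cell 6.
cell 5 must be 9 (only option left). Remove 9 from cell 2, cell 7.
That leaves cell 2 = 2. Remove 2 from cell 3.
cell 3's domain is down to {1}, so cell 3 = 1. Strike 1 from cell 6.
No further eliminations apply; cell 6 can still be any of 4, 5.

4, 5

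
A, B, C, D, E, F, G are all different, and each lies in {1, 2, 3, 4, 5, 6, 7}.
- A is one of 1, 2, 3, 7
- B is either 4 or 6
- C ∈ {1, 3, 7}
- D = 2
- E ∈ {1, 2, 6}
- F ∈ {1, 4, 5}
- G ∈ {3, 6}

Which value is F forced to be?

5

D must be 2 (only option left). Remove 2 from A, E.
Among the 6 still-open variables, 5 fits only F (and all 6 values in {1, 3, 4, 5, 6, 7} must be used), so F = 5.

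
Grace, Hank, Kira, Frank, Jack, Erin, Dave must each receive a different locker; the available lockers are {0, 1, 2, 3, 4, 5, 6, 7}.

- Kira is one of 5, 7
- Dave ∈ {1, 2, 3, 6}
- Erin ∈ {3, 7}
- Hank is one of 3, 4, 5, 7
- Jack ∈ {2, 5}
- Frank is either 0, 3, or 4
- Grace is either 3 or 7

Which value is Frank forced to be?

Grace and Erin between them cover only {3, 7} — a naked pair. Remove those values from Hank, Kira, Frank, Dave.
That leaves Kira = 5. Eliminate 5 elsewhere: Hank, Jack.
That leaves Jack = 2. Remove 2 from Dave.
Hank must be 4 (only option left). Strike 4 from Frank.
So Frank = 0.

0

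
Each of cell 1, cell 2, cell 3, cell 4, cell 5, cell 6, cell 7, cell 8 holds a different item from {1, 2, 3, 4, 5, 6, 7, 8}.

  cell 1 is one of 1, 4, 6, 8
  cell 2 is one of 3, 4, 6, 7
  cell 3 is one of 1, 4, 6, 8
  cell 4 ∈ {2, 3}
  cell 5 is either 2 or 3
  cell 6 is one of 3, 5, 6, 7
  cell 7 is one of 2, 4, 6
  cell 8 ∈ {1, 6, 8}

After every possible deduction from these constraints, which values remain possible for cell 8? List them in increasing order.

Among the 8 variables, 5 fits only cell 6 (and all 8 values in {1, 2, 3, 4, 5, 6, 7, 8} must be used), so cell 6 = 5.
The 7 still-open variables together cover exactly {1, 2, 3, 4, 6, 7, 8} — 7 values for 7 variables — and 7 appears only in cell 2's list, so cell 2 = 7.
The 2 variables cell 4 and cell 5 are confined to {2, 3}, which locks those values in; drop them from cell 7.
No further eliminations apply; cell 8 can still be any of 1, 6, 8.

1, 6, 8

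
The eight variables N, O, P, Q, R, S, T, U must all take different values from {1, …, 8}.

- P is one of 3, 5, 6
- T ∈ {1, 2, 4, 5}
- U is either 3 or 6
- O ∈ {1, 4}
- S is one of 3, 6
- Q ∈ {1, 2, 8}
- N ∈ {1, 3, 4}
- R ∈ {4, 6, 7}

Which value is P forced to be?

Among the 8 variables, 7 fits only R (and all 8 values in {1, 2, 3, 4, 5, 6, 7, 8} must be used), so R = 7.
The 7 still-open variables draw from only 7 values {1, 2, 3, 4, 5, 6, 8}, so each is used; only Q can be 8, hence Q = 8.
The 6 still-open variables draw from only 6 values {1, 2, 3, 4, 5, 6}, so each is used; only T can be 2, hence T = 2.
The 5 still-open variables together cover exactly {1, 3, 4, 5, 6} — 5 values for 5 variables — and 5 appears only in P's list, so P = 5.

5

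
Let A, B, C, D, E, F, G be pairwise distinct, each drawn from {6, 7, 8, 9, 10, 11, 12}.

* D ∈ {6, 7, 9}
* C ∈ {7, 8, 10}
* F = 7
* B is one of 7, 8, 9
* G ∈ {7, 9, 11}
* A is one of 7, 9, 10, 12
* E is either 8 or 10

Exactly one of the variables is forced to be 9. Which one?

B

F must be 7 (only option left). Eliminate 7 elsewhere: A, B, C, D, G.
Among the 6 still-open variables, 6 fits only D (and all 6 values in {6, 8, 9, 10, 11, 12} must be used), so D = 6.
The 5 still-open variables draw from only 5 values {8, 9, 10, 11, 12}, so each is used; only G can be 11, hence G = 11.
The 4 still-open variables together cover exactly {8, 9, 10, 12} — 4 values for 4 variables — and 12 appears only in A's list, so A = 12.
The 3 still-open variables together cover exactly {8, 9, 10} — 3 values for 3 variables — and 9 appears only in B's list, so B = 9.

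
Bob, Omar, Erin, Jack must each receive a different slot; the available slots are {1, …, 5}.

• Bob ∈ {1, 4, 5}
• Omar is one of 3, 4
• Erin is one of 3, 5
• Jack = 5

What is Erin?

Jack has just one choice, so Jack = 5. So Bob, Erin can't be 5.
So Erin = 3.

3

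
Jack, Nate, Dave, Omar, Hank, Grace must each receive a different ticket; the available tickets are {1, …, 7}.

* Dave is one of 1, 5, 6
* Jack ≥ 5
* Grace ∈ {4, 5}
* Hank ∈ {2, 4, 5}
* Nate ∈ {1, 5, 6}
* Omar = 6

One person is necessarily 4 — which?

Omar must be 6 (only option left). So Jack, Nate, Dave can't be 6.
Among the 5 still-open variables, 2 fits only Hank (and all 5 values in {1, 2, 4, 5, 7} must be used), so Hank = 2.
Among the 4 still-open variables, 4 fits only Grace (and all 4 values in {1, 4, 5, 7} must be used), so Grace = 4.

Grace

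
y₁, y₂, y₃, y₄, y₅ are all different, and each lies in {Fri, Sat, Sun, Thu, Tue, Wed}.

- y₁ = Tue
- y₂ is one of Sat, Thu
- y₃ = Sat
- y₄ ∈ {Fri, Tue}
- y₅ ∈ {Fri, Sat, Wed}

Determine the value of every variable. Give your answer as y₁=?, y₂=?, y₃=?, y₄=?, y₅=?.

y₁ must be Tue (only option left). Eliminate Tue elsewhere: y₄.
y₃ must be Sat (only option left). Remove Sat from y₂, y₅.
y₄ has just one choice, so y₄ = Fri. Eliminate Fri elsewhere: y₅.
y₅'s domain is down to {Wed}, so y₅ = Wed.
That leaves y₂ = Thu.

y₁=Tue, y₂=Thu, y₃=Sat, y₄=Fri, y₅=Wed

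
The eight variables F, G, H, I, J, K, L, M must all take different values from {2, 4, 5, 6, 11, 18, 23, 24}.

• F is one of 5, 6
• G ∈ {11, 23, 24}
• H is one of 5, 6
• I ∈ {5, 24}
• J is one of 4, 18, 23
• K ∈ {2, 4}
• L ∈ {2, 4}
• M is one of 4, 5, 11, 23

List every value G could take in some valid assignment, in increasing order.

11, 23

The 8 variables draw from only 8 values {2, 4, 5, 6, 11, 18, 23, 24}, so each is used; only J can be 18, hence J = 18.
F and H between them cover only {5, 6} — a naked pair. Remove those values from I, M.
That leaves I = 24. Remove 24 from G.
K and L share exactly the 2 values {2, 4}; by pigeonhole those values go to them, so strike 2, 4 from M.
No further eliminations apply; G can still be any of 11, 23.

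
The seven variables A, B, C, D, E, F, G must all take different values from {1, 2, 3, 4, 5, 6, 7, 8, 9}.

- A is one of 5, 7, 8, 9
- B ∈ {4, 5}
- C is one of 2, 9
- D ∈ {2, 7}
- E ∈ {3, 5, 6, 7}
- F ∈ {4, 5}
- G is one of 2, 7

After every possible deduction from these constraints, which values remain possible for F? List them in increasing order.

4, 5

B and F share exactly the 2 values {4, 5}; by pigeonhole those values go to them, so strike 4, 5 from A, E.
D and G between them cover only {2, 7} — a naked pair. Remove those values from A, C, E.
That leaves C = 9. Strike 9 from A.
A's domain is down to {8}, so A = 8.
No further eliminations apply; F can still be any of 4, 5.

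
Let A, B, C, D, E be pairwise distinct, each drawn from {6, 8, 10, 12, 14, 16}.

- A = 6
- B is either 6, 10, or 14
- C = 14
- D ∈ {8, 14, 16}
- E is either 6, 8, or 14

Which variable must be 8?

E

A's domain is down to {6}, so A = 6. Eliminate 6 elsewhere: B, E.
That leaves C = 14. So B, D, E can't be 14.
So 8 goes to E.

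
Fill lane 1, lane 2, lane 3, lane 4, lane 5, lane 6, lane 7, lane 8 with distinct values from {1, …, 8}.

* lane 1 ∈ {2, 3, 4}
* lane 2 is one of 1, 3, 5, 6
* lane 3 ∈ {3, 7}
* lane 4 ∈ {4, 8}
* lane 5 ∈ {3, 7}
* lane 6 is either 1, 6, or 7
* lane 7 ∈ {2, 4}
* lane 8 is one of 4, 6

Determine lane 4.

8

The 8 variables together cover exactly {1, 2, 3, 4, 5, 6, 7, 8} — 8 values for 8 variables — and 5 appears only in lane 2's list, so lane 2 = 5.
The 7 still-open variables together cover exactly {1, 2, 3, 4, 6, 7, 8} — 7 values for 7 variables — and 1 appears only in lane 6's list, so lane 6 = 1.
The 6 still-open variables together cover exactly {2, 3, 4, 6, 7, 8} — 6 values for 6 variables — and 6 appears only in lane 8's list, so lane 8 = 6.
Among the 5 still-open variables, 8 fits only lane 4 (and all 5 values in {2, 3, 4, 7, 8} must be used), so lane 4 = 8.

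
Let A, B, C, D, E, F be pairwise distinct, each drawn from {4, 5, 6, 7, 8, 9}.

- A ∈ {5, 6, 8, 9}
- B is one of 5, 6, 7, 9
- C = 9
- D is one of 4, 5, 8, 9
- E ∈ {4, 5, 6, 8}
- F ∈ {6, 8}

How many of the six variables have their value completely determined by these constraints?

C has just one choice, so C = 9. Remove 9 from A, B, D.
The 5 still-open variables draw from only 5 values {4, 5, 6, 7, 8}, so each is used; only B can be 7, hence B = 7.
Determined: B=7, C=9. The other variables each still have more than one consistent value. That makes 2.

2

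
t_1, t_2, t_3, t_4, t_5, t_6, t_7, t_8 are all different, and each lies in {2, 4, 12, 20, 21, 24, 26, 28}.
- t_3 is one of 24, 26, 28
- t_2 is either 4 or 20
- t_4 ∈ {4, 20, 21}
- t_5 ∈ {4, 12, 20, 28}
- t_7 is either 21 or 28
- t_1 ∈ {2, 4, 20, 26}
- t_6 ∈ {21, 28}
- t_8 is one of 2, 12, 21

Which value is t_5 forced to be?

The 8 variables together cover exactly {2, 4, 12, 20, 21, 24, 26, 28} — 8 values for 8 variables — and 24 appears only in t_3's list, so t_3 = 24.
The 7 still-open variables together cover exactly {2, 4, 12, 20, 21, 26, 28} — 7 values for 7 variables — and 26 appears only in t_1's list, so t_1 = 26.
The 6 still-open variables draw from only 6 values {2, 4, 12, 20, 21, 28}, so each is used; only t_8 can be 2, hence t_8 = 2.
Among the 5 still-open variables, 12 fits only t_5 (and all 5 values in {4, 12, 20, 21, 28} must be used), so t_5 = 12.

12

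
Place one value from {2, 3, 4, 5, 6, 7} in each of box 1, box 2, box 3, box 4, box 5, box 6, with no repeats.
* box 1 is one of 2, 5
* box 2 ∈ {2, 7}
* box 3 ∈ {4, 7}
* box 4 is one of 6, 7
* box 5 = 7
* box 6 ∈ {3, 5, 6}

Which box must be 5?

box 1

box 5's domain is down to {7}, so box 5 = 7. So box 2, box 3, box 4 can't be 7.
box 2 has just one choice, so box 2 = 2. Strike 2 from box 1.
So 5 goes to box 1.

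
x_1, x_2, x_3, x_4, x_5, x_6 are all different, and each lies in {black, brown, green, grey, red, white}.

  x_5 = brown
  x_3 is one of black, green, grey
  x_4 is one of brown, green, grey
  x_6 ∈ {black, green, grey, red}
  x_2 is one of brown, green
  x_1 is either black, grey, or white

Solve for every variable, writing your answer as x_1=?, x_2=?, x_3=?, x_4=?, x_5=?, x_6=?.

x_5's domain is down to {brown}, so x_5 = brown. So x_2, x_4 can't be brown.
x_2 has just one choice, so x_2 = green. Remove green from x_3, x_4, x_6.
x_4 must be grey (only option left). Strike grey from x_1, x_3, x_6.
x_3's domain is down to {black}, so x_3 = black. Strike black from x_1, x_6.
x_6 must be red (only option left).
x_1 must be white (only option left).

x_1=white, x_2=green, x_3=black, x_4=grey, x_5=brown, x_6=red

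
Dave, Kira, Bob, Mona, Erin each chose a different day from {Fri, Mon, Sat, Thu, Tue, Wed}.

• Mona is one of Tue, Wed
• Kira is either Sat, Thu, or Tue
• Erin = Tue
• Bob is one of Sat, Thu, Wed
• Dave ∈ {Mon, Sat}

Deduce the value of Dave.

Mon

Erin must be Tue (only option left). So Kira, Mona can't be Tue.
Mona must be Wed (only option left). Strike Wed from Bob.
The 3 still-open variables together cover exactly {Mon, Sat, Thu} — 3 values for 3 variables — and Mon appears only in Dave's list, so Dave = Mon.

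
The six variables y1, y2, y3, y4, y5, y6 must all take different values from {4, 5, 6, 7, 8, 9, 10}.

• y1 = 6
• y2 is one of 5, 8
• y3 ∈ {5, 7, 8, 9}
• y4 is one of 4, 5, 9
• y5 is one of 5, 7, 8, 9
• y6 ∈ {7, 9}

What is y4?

y1 has just one choice, so y1 = 6.
Among the 5 still-open variables, 4 fits only y4 (and all 5 values in {4, 5, 7, 8, 9} must be used), so y4 = 4.

4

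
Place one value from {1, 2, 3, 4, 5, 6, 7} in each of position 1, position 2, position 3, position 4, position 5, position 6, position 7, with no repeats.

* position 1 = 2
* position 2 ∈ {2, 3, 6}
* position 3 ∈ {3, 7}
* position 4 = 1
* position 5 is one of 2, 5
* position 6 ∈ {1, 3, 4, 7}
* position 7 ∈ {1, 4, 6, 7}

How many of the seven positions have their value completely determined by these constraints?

3

position 1's domain is down to {2}, so position 1 = 2. Remove 2 from position 2, position 5.
position 4 has just one choice, so position 4 = 1. Eliminate 1 elsewhere: position 6, position 7.
position 5 has just one choice, so position 5 = 5.
Determined: position 1=2, position 4=1, position 5=5. The other positions each still have more than one consistent value. That makes 3.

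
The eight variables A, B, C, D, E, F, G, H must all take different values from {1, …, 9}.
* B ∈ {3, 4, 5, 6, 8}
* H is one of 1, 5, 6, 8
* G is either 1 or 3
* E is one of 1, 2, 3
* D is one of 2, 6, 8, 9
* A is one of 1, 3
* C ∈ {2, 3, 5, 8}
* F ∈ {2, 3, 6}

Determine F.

6

Among the 8 variables, 4 fits only B (and all 8 values in {1, 2, 3, 4, 5, 6, 8, 9} must be used), so B = 4.
The 7 still-open variables draw from only 7 values {1, 2, 3, 5, 6, 8, 9}, so each is used; only D can be 9, hence D = 9.
A and G between them cover only {1, 3} — a naked pair. Remove those values from C, E, F, H.
E must be 2 (only option left). So C, F can't be 2.
So F = 6.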